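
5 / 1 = 5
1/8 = 0.12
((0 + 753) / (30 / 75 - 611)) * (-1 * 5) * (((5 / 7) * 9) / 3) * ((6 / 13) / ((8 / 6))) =2541375 / 555646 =4.57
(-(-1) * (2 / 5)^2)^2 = 16 / 625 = 0.03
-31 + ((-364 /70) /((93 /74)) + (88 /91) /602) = -447521089 /12736815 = -35.14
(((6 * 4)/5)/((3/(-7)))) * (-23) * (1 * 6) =7728/5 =1545.60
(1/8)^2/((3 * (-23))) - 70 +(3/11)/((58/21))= -98470495/1408704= -69.90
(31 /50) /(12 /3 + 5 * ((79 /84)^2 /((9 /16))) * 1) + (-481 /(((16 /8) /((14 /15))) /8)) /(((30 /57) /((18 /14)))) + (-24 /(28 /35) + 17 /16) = -83156443991 /18832400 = -4415.61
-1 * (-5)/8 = 5/8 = 0.62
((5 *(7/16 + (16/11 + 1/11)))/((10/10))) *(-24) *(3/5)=-3141/22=-142.77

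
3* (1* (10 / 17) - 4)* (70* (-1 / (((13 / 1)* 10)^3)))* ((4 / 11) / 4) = 609 / 20541950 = 0.00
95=95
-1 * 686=-686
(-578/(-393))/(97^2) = 578/3697737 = 0.00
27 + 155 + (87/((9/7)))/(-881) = 181.92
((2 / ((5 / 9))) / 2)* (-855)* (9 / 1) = -13851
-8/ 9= -0.89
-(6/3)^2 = -4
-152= -152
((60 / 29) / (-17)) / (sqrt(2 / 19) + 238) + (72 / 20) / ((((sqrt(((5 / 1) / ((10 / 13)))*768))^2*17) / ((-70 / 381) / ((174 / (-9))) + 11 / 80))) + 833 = 30*sqrt(38) / 265291681 + 9340183492541597663 / 11212712072473600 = 833.00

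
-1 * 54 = -54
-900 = -900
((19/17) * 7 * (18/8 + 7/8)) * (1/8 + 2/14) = 7125/1088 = 6.55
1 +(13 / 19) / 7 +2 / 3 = 704 / 399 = 1.76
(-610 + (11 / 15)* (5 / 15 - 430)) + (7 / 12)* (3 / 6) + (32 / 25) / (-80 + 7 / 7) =-131508469 / 142200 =-924.81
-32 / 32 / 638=-1 / 638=-0.00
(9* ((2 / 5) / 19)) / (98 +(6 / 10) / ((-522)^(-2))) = 9 / 7770449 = 0.00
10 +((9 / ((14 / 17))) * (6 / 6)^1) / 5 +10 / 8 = 1881 / 140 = 13.44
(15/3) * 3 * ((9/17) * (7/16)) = 945/272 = 3.47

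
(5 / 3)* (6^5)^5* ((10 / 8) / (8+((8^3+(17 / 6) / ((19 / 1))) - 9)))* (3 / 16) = 1266036263832807014400 / 58271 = 21726695334434058.35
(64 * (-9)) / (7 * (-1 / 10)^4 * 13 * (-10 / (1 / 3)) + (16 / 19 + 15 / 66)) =-40128000 / 55481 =-723.27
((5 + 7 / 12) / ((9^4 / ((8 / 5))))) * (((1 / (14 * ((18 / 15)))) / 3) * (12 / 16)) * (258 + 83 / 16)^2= 1188078907 / 846526464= 1.40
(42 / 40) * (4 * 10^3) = 4200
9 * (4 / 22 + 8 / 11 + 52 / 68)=2817 / 187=15.06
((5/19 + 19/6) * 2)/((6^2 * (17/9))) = 23/228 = 0.10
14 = 14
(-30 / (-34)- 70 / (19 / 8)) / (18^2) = -9235 / 104652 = -0.09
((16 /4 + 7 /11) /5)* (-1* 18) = -918 /55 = -16.69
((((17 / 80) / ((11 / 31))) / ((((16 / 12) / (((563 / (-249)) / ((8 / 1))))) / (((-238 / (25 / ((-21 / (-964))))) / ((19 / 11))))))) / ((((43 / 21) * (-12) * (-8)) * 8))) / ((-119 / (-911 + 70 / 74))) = 183575732823 / 2476731133952000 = 0.00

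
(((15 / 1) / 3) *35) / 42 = 4.17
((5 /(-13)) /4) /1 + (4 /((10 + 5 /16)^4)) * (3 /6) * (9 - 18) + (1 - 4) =-13266071369 /4282492500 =-3.10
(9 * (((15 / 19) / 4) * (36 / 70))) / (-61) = -243 / 16226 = -0.01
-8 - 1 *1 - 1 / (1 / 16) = -25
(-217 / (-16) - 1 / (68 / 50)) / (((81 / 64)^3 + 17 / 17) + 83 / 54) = 1543421952 / 549198107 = 2.81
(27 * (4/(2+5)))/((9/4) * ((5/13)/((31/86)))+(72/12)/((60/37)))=217620/86051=2.53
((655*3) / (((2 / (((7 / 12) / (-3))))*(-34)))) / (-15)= -917 / 2448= -0.37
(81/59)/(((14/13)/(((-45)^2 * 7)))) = 18070.55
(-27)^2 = 729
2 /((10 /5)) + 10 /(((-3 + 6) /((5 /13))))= 89 /39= 2.28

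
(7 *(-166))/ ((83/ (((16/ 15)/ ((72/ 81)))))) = -84/ 5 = -16.80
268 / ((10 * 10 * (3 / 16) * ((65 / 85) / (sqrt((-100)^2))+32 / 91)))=6633536 / 166749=39.78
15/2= 7.50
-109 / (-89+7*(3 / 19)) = 2071 / 1670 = 1.24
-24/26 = -12/13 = -0.92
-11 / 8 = -1.38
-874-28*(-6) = -706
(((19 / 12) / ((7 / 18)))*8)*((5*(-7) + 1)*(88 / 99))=-984.38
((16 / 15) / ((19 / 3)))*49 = 784 / 95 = 8.25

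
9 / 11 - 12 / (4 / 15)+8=-398 / 11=-36.18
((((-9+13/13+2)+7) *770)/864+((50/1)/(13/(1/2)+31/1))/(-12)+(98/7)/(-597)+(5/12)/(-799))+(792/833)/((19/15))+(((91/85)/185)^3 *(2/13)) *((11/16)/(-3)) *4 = 22595087605913933906323/14627035805210057250000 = 1.54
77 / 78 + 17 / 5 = 1711 / 390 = 4.39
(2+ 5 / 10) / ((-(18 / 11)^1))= -55 / 36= -1.53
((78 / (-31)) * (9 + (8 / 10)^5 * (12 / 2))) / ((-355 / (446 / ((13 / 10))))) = 183407688 / 6878125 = 26.67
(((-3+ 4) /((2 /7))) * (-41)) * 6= -861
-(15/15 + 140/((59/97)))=-13639/59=-231.17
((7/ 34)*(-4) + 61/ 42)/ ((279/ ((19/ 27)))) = 8531/ 5378562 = 0.00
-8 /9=-0.89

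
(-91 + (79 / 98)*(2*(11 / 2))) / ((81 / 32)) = -42928 / 1323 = -32.45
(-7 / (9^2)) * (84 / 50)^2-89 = -501997 / 5625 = -89.24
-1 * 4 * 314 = -1256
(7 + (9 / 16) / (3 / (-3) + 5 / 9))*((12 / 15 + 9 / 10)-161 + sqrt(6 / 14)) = -584631 / 640 + 367*sqrt(21) / 448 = -909.73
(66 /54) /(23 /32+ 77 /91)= 4576 /5859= 0.78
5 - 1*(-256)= 261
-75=-75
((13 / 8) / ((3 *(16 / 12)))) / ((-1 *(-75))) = 13 / 2400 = 0.01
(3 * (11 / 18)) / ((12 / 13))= 143 / 72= 1.99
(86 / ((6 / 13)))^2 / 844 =41.14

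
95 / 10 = 19 / 2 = 9.50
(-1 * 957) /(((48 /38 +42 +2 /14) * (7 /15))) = -272745 /5773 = -47.24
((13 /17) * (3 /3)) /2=13 /34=0.38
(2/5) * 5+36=38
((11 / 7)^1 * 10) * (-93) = -10230 / 7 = -1461.43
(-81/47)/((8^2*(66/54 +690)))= -729/18712768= -0.00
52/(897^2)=4/61893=0.00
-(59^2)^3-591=-42180534232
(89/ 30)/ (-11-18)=-0.10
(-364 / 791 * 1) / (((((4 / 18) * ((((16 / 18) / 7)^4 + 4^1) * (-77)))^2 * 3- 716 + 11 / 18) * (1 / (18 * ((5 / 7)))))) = -182839442534133840 / 412257158420800701913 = -0.00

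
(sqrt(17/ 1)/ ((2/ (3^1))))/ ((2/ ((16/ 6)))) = 2 * sqrt(17) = 8.25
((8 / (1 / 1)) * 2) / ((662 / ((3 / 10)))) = 12 / 1655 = 0.01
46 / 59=0.78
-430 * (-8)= 3440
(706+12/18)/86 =1060/129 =8.22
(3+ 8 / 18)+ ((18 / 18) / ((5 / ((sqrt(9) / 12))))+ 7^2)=9449 / 180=52.49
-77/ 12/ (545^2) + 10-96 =-306529877/ 3564300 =-86.00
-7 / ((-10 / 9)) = 63 / 10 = 6.30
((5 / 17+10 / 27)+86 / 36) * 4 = 5606 / 459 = 12.21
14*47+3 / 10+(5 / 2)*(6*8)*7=1498.30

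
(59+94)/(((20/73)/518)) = 2892771/10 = 289277.10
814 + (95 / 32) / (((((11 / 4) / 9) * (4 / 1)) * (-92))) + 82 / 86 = 1134795747 / 1392512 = 814.93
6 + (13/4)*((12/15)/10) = 313/50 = 6.26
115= 115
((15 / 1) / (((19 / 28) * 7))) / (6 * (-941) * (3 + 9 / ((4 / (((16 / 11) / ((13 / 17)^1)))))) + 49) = -8580 / 111539101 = -0.00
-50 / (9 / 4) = -200 / 9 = -22.22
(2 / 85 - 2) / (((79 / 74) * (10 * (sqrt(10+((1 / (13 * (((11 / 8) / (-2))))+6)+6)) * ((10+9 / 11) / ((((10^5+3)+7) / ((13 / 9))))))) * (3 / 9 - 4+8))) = -2637623736 * sqrt(447590) / 30192285175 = -58.45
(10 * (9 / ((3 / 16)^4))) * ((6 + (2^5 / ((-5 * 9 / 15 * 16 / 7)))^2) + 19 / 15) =171311104 / 81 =2114951.90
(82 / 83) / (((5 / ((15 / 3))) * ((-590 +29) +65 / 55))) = -0.00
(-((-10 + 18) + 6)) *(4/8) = -7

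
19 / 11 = 1.73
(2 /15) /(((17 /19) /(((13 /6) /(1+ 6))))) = 247 /5355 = 0.05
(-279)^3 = -21717639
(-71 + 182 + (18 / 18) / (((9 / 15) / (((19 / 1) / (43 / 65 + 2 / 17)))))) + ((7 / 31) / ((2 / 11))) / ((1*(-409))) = 9932225413 / 65499714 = 151.64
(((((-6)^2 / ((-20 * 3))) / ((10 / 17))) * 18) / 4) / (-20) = 459 / 2000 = 0.23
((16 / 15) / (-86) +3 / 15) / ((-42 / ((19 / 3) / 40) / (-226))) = 259787 / 1625400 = 0.16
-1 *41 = -41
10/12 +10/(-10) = -1/6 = -0.17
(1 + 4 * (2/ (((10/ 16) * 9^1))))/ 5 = 109/ 225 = 0.48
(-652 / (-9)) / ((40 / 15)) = 163 / 6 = 27.17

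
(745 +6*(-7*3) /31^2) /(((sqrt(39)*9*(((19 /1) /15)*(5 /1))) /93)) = 55063*sqrt(39) /1767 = 194.61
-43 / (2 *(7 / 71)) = -3053 / 14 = -218.07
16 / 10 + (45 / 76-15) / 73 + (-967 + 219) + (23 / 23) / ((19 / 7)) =-283567 / 380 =-746.23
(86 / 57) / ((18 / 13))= 559 / 513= 1.09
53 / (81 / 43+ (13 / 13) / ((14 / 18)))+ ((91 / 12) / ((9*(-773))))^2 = 116546844673 / 6969578256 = 16.72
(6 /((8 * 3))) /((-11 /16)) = -4 /11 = -0.36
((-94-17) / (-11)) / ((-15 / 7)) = -259 / 55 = -4.71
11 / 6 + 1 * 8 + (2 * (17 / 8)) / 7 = 877 / 84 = 10.44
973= 973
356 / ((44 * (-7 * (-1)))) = 89 / 77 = 1.16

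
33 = 33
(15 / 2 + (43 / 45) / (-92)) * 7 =217049 / 4140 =52.43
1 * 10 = 10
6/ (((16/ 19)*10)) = 57/ 80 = 0.71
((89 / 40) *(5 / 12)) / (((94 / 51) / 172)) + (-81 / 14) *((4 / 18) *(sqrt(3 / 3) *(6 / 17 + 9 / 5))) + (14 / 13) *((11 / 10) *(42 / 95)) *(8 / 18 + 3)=141822643489 / 1657765200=85.55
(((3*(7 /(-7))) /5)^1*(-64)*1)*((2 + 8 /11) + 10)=5376 /11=488.73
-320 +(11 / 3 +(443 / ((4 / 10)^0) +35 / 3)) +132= 811 / 3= 270.33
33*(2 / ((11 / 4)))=24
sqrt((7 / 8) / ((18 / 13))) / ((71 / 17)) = 17 * sqrt(91) / 852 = 0.19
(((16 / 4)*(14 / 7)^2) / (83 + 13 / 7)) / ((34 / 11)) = 28 / 459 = 0.06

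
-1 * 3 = -3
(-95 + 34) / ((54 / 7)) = -427 / 54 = -7.91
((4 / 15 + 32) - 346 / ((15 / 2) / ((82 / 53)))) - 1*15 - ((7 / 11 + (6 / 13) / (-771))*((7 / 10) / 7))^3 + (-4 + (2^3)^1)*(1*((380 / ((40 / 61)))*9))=2189633319509574032223 / 105230914186232120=20807.89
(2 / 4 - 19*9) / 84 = -341 / 168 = -2.03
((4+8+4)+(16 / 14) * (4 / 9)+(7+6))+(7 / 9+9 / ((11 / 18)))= 3466 / 77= 45.01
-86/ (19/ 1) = -4.53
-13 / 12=-1.08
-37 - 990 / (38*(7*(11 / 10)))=-40.38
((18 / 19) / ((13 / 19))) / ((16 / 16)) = 18 / 13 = 1.38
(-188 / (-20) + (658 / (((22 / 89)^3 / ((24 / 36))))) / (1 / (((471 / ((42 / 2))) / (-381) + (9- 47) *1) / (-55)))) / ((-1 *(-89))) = 3364727073451 / 14893850070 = 225.91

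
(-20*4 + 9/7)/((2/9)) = -354.21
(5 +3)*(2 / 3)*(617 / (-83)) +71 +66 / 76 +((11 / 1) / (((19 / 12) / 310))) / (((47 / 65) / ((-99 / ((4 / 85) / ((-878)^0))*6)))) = -16719501769499 / 444714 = -37596076.96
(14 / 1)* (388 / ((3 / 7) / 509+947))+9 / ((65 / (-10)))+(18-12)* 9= 639883246 / 10966033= 58.35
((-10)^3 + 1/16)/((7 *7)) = -15999/784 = -20.41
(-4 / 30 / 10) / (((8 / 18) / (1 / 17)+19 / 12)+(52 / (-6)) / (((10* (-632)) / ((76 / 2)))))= -237 / 163370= -0.00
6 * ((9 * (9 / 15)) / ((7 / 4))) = 18.51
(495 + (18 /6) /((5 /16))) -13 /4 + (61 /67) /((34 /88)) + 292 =18126193 /22780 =795.71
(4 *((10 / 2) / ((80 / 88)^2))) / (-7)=-121 / 35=-3.46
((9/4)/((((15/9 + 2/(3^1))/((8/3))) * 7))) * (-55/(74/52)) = -25740/1813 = -14.20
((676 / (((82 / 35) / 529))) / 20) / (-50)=-625807 / 4100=-152.64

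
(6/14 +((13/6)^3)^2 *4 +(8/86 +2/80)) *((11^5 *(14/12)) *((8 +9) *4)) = 19915087522162481/3761640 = 5294256633.32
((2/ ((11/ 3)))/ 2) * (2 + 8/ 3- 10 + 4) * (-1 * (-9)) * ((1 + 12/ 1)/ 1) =-468/ 11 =-42.55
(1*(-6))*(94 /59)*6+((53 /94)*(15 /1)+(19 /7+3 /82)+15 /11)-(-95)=439609185 /8754361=50.22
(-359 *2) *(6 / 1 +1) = -5026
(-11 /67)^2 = 121 /4489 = 0.03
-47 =-47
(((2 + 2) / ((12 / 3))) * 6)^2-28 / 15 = 512 / 15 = 34.13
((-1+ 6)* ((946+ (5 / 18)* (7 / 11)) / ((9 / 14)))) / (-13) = -504385 / 891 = -566.09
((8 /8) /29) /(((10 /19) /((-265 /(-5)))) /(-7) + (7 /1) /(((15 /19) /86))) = 105735 /2338163048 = 0.00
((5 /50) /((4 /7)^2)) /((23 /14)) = 0.19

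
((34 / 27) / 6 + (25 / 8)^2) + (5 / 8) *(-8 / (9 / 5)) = 37313 / 5184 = 7.20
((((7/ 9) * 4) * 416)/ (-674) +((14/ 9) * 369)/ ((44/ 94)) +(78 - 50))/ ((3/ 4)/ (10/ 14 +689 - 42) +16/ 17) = 12881965053944/ 9693052479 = 1328.99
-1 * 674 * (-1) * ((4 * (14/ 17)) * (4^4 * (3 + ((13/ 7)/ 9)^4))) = 65273317900288/ 38257191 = 1706171.21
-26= -26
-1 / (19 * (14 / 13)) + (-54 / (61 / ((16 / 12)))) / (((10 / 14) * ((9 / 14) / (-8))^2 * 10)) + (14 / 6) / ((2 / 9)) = -27636106 / 1825425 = -15.14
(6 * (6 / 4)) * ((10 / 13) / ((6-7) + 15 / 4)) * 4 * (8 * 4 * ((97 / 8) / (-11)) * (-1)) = 558720 / 1573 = 355.19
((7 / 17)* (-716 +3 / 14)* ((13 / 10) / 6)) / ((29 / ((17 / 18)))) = -130273 / 62640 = -2.08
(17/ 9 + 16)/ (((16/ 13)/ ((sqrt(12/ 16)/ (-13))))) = -161 *sqrt(3)/ 288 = -0.97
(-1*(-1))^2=1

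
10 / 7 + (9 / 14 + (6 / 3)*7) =225 / 14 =16.07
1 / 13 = 0.08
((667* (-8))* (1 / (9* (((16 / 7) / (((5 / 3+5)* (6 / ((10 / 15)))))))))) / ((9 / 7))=-326830 / 27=-12104.81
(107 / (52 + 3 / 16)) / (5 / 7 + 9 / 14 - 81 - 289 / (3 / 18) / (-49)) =-167776 / 3621395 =-0.05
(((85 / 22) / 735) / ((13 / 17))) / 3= 289 / 126126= 0.00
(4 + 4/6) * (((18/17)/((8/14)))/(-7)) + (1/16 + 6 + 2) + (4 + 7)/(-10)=5.73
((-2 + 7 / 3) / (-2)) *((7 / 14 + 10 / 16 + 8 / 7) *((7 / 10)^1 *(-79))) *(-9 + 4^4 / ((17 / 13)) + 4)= 10845673 / 2720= 3987.38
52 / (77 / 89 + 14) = 4628 / 1323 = 3.50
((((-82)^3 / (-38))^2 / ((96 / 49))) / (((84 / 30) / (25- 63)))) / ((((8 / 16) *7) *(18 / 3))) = -23750521205 / 342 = -69445968.44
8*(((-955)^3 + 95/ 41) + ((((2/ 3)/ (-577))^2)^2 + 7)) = -2564910558352873447692776/ 368105348935161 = -6967870925.46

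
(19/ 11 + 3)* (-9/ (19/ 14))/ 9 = -728/ 209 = -3.48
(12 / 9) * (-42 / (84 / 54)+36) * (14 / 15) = 56 / 5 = 11.20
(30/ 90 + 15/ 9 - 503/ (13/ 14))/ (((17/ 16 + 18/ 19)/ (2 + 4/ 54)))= -119440384/ 214461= -556.93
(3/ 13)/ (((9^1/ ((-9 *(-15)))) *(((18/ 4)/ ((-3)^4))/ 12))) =9720/ 13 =747.69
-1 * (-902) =902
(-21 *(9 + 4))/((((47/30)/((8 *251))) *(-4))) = 4111380/47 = 87476.17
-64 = -64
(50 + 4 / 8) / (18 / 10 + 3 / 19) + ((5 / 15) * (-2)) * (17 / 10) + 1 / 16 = 61311 / 2480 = 24.72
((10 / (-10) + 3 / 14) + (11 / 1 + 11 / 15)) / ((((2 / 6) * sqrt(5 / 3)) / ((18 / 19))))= 1089 * sqrt(15) / 175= 24.10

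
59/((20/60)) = 177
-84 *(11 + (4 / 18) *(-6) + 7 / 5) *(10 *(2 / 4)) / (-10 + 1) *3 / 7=664 / 3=221.33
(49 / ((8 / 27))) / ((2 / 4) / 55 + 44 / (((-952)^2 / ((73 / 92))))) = 63199410120 / 3488887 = 18114.49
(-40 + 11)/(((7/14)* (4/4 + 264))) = -58/265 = -0.22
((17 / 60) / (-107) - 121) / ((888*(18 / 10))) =-776837 / 10261728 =-0.08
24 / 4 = 6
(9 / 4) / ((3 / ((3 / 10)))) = 9 / 40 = 0.22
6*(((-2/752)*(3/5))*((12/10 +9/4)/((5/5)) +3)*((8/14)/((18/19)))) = -2451/65800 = -0.04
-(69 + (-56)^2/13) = -4033/13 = -310.23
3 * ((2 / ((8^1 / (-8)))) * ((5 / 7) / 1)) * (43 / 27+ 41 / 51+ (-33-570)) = 2756770 / 1071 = 2574.01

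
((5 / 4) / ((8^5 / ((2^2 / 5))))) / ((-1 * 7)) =-1 / 229376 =-0.00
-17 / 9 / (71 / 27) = -51 / 71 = -0.72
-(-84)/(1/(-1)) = -84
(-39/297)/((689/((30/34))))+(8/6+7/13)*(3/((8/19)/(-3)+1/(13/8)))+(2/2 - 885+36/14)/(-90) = 431870267/19980576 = 21.61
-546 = -546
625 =625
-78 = -78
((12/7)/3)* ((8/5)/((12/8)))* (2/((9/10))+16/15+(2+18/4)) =28192/4725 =5.97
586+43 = 629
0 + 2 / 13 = 2 / 13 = 0.15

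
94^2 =8836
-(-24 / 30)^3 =64 / 125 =0.51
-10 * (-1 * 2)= 20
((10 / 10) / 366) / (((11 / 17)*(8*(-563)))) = -17 / 18133104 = -0.00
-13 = -13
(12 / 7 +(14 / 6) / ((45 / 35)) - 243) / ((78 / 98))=-316820 / 1053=-300.87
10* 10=100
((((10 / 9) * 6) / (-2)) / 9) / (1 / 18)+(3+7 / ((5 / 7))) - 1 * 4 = 32 / 15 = 2.13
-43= -43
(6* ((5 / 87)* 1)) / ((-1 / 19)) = -190 / 29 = -6.55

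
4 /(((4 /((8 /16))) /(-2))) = -1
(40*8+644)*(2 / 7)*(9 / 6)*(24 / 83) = 69408 / 581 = 119.46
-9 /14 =-0.64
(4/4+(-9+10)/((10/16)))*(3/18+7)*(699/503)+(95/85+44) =6072209/85510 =71.01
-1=-1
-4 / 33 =-0.12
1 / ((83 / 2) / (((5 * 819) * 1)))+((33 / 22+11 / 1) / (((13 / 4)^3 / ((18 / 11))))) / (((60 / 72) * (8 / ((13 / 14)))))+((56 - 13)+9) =162830218 / 1080079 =150.76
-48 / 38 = -24 / 19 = -1.26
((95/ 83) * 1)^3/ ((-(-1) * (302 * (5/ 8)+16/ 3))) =10288500/ 1331691923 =0.01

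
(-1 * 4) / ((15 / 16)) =-64 / 15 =-4.27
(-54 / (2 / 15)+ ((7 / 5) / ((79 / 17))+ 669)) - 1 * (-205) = 185374 / 395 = 469.30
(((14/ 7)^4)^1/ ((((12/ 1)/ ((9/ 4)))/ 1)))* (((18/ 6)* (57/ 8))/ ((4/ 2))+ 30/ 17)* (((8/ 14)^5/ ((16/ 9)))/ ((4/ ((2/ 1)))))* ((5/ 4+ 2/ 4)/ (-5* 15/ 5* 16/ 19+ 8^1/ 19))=-1737531/ 18939088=-0.09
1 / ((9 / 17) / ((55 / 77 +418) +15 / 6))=100249 / 126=795.63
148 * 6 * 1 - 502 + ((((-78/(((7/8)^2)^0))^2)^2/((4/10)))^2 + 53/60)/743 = 513792889023383933/44580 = 11525188179079.94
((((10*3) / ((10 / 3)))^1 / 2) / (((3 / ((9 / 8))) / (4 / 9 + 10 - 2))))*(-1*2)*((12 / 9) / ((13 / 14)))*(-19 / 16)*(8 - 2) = 7581 / 26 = 291.58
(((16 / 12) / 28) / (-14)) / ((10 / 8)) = -2 / 735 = -0.00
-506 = -506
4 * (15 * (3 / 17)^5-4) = -22703132 / 1419857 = -15.99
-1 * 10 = -10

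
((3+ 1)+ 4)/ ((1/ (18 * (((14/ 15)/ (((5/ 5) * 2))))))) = 336/ 5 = 67.20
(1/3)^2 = 1/9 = 0.11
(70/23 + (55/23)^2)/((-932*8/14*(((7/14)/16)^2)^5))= -2283113904844308480/123257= -18523198721730.27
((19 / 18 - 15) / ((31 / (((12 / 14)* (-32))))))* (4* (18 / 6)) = 32128 / 217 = 148.06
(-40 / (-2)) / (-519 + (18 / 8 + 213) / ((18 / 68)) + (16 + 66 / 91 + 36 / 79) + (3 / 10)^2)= 43134000 / 671677553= 0.06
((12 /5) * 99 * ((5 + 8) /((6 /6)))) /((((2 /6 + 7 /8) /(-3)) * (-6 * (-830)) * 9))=-10296 /60175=-0.17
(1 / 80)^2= 1 / 6400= 0.00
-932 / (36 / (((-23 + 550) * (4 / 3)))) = -491164 / 27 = -18191.26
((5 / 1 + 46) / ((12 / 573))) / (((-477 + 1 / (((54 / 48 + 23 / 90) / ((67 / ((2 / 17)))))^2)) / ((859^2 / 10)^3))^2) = 31976123273384089855654155486299081217833496807967 / 2342531784029359585932000000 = 13650240945026735412541.21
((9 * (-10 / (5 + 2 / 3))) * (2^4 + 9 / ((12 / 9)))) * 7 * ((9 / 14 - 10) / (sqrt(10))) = 321867 * sqrt(10) / 136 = 7484.06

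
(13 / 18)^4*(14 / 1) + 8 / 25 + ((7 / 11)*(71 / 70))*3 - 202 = -2828159671 / 14434200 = -195.93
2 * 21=42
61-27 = 34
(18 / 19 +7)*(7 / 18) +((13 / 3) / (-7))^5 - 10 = -1086412541 / 155195838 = -7.00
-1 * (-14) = 14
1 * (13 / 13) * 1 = 1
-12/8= -3/2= -1.50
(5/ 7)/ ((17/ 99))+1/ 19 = 9524/ 2261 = 4.21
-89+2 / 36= -1601 / 18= -88.94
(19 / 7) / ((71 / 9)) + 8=4147 / 497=8.34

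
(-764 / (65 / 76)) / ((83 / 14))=-812896 / 5395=-150.68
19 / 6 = 3.17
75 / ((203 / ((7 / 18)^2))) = 175 / 3132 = 0.06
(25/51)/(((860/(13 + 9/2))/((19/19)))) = 175/17544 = 0.01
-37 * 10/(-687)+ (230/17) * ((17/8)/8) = 4.13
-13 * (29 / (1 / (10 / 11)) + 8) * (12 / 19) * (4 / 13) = -18144 / 209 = -86.81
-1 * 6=-6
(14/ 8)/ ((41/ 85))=595/ 164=3.63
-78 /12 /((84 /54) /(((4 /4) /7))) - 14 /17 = -4733 /3332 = -1.42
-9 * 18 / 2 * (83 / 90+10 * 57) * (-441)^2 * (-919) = 82652245451433 / 10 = 8265224545143.30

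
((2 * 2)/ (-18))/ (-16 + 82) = -0.00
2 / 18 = 1 / 9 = 0.11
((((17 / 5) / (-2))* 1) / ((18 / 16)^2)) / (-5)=544 / 2025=0.27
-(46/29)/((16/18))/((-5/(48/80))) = 621/2900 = 0.21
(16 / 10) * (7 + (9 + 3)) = 152 / 5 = 30.40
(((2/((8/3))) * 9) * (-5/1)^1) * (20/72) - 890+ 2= -897.38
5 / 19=0.26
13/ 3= 4.33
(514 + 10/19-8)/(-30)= -1604/95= -16.88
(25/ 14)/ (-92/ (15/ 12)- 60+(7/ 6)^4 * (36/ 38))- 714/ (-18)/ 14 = 106803461/ 37876398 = 2.82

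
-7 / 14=-1 / 2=-0.50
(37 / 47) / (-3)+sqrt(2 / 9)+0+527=sqrt(2) / 3+74270 / 141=527.21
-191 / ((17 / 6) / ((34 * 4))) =-9168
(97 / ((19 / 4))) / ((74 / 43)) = 8342 / 703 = 11.87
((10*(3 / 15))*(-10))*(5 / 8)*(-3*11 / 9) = 275 / 6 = 45.83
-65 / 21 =-3.10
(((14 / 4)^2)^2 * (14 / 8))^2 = 282475249 / 4096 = 68963.68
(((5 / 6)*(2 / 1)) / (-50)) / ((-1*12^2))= 1 / 4320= 0.00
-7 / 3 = -2.33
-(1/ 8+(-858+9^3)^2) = -133129/ 8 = -16641.12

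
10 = 10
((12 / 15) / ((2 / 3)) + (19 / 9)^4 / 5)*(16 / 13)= 2714992 / 426465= 6.37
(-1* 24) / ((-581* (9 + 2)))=24 / 6391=0.00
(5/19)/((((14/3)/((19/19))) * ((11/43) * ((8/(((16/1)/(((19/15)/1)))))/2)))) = 19350/27797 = 0.70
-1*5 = -5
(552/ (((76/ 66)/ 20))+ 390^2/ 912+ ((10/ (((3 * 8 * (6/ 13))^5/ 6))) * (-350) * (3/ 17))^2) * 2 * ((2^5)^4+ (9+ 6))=2186014882299039175144444811215/ 106863101641331048448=20456217803.19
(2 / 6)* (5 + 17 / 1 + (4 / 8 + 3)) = 17 / 2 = 8.50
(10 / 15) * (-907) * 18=-10884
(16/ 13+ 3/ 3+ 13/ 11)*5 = 2440/ 143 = 17.06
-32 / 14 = -16 / 7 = -2.29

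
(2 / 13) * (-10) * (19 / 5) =-76 / 13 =-5.85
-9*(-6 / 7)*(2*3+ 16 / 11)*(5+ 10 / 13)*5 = 1660500 / 1001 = 1658.84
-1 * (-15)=15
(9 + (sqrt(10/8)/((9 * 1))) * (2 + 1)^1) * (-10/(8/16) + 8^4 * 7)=14326 * sqrt(5)/3 + 257868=268545.97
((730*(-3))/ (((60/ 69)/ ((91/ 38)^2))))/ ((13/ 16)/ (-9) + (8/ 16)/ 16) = 1501610292/ 6137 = 244681.49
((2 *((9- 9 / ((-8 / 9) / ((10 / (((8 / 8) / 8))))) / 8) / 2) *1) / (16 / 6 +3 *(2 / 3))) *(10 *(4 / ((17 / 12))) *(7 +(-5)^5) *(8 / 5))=-56572992 / 17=-3327823.06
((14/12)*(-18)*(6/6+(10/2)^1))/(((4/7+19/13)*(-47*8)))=5733/34780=0.16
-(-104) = 104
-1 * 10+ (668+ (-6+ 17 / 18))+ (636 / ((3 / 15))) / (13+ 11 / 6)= 1389457 / 1602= 867.33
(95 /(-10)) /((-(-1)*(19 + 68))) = -19 /174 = -0.11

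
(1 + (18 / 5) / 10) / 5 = 34 / 125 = 0.27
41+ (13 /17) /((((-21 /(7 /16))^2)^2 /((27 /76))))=10414718989 /254017536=41.00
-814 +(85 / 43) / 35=-244997 / 301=-813.94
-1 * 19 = -19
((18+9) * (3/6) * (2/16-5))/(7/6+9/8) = -3159/110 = -28.72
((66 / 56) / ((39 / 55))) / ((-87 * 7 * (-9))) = 605 / 1995084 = 0.00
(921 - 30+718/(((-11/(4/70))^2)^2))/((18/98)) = 19575849718363/4035425625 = 4851.00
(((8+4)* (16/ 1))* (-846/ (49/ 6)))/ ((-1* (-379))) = -974592/ 18571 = -52.48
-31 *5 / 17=-155 / 17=-9.12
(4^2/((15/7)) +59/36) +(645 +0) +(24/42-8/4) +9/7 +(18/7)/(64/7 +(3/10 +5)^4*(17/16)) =86904861031703/132889013460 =653.97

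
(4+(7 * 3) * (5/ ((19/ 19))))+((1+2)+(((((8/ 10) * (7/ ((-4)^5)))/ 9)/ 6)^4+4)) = 2647725189114101762401/ 22825217147535360000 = 116.00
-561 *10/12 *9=-4207.50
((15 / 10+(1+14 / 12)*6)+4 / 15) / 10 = 443 / 300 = 1.48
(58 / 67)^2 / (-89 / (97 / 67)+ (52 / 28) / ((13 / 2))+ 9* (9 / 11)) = -12562858 / 902329401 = -0.01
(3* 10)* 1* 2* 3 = 180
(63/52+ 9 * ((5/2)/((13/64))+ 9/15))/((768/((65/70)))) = 10173/71680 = 0.14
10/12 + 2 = 17/6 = 2.83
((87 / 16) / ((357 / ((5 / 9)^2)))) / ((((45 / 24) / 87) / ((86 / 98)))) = 180815 / 944622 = 0.19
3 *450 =1350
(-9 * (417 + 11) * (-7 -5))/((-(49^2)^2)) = -46224/5764801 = -0.01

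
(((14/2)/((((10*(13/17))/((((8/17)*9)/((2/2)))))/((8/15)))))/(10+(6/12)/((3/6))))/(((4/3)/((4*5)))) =2016/715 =2.82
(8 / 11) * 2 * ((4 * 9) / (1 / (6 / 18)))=192 / 11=17.45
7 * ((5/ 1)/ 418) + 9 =9.08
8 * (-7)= -56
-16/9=-1.78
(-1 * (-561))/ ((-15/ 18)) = -3366/ 5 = -673.20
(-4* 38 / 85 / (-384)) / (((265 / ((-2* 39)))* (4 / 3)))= -741 / 720800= -0.00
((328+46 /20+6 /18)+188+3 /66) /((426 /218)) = 9328438 /35145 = 265.43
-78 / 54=-1.44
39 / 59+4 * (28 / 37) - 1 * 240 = -515869 / 2183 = -236.31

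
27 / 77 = 0.35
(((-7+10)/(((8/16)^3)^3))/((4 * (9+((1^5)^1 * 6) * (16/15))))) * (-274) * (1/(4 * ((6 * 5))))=-56.94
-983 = -983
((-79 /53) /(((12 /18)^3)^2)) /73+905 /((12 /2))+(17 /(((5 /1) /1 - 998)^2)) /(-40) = 183854533243621 /1220807545920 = 150.60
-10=-10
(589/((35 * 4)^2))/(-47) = -589/921200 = -0.00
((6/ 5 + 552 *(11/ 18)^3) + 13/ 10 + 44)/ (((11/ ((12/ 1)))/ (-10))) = -1676500/ 891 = -1881.59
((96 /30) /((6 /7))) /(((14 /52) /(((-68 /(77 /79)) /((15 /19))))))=-21230144 /17325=-1225.41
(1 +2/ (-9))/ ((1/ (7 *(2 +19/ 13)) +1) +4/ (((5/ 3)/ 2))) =49/ 368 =0.13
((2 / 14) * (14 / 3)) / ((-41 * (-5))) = 2 / 615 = 0.00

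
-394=-394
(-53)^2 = 2809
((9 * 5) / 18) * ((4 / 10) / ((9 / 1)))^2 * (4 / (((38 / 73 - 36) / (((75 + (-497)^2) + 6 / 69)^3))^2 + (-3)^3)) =-359014004282711165150502421107674429696486528 / 490727267103930823865092996851451940837251181835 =-0.00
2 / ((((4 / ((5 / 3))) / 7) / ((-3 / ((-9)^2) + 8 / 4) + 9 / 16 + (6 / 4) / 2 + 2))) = 79765 / 2592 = 30.77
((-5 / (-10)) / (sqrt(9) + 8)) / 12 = 0.00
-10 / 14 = -5 / 7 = -0.71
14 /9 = 1.56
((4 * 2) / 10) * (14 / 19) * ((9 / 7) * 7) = 504 / 95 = 5.31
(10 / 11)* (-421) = -382.73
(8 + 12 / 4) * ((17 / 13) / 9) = 187 / 117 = 1.60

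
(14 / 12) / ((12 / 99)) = 77 / 8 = 9.62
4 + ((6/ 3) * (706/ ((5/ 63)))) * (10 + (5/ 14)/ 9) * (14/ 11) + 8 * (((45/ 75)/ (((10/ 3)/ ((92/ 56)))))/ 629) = 25024010614/ 110075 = 227336.00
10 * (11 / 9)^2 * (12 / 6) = 2420 / 81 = 29.88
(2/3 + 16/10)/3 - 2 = -1.24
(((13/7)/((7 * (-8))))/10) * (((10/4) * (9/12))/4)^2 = -585/802816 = -0.00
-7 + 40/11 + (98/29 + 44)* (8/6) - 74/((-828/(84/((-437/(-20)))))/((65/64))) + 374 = 33408635065/76950456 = 434.16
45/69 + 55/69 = 100/69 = 1.45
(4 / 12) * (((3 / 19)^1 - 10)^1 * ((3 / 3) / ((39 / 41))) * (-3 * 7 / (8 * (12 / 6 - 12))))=-53669 / 59280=-0.91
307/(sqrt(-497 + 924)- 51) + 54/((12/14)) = 121305/2174- 307*sqrt(427)/2174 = 52.88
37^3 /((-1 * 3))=-50653 /3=-16884.33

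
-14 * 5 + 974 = 904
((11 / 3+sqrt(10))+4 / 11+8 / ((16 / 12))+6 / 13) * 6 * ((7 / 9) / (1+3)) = 7 * sqrt(10) / 6+31507 / 2574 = 15.93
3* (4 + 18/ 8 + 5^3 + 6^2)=2007/ 4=501.75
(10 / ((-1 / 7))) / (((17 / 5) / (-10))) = 3500 / 17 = 205.88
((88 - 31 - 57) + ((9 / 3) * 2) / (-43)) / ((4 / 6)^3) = -81 / 172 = -0.47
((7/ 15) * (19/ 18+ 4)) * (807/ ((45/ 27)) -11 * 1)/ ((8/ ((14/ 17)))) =5274997/ 45900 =114.92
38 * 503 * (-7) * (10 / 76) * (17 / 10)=-59857 / 2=-29928.50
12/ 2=6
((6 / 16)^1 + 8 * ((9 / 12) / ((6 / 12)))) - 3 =75 / 8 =9.38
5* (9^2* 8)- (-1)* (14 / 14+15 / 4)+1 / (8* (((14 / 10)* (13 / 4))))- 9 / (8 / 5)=3239.15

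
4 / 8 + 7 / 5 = 1.90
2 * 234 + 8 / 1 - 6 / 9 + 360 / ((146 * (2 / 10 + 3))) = 417067 / 876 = 476.10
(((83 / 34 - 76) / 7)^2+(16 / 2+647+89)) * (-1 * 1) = -48398137 / 56644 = -854.43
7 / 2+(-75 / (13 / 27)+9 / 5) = -19561 / 130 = -150.47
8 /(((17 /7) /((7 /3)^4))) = 134456 /1377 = 97.64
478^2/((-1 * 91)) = -228484/91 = -2510.81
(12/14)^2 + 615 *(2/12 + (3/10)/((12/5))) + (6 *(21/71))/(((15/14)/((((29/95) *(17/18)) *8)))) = 7294771229/39660600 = 183.93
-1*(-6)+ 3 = 9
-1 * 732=-732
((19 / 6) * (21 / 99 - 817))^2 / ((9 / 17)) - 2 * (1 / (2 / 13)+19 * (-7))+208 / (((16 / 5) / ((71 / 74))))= 82486929574435 / 6527466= 12636899.15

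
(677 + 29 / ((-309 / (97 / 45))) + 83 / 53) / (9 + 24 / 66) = 5499233641 / 75907395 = 72.45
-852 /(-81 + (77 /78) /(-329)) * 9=28110888 /296957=94.66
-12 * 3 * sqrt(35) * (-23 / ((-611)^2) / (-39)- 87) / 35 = 3040027512 * sqrt(35) / 33972211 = 529.40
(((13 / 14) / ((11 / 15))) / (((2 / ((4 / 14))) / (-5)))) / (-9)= 325 / 3234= 0.10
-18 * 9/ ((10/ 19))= -1539/ 5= -307.80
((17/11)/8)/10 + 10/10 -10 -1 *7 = -14063/880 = -15.98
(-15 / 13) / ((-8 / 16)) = 30 / 13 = 2.31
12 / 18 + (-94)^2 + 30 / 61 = 1617200 / 183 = 8837.16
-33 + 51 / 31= -972 / 31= -31.35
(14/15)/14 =1/15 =0.07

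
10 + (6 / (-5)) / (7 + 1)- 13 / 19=9.17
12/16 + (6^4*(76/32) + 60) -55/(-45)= 113039/36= 3139.97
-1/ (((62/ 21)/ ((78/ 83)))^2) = -670761/ 6620329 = -0.10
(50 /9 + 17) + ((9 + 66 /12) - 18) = 343 /18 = 19.06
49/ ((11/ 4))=196/ 11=17.82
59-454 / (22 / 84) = -18419 / 11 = -1674.45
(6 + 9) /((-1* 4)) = -15 /4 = -3.75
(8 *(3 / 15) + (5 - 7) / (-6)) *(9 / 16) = 87 / 80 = 1.09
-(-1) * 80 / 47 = 80 / 47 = 1.70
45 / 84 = 15 / 28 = 0.54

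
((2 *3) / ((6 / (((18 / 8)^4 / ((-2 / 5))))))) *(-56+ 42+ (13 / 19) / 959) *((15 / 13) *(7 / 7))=125518983075 / 121278976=1034.96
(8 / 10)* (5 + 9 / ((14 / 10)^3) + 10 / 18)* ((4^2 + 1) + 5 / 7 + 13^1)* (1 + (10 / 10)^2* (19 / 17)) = 18765200 / 40817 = 459.74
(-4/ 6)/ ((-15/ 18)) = 4/ 5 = 0.80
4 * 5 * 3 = 60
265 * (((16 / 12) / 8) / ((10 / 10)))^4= 265 / 1296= 0.20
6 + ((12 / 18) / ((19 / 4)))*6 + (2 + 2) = 206 / 19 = 10.84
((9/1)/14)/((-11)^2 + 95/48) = 216/41321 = 0.01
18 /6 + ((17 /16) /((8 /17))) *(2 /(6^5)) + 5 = 3981601 /497664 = 8.00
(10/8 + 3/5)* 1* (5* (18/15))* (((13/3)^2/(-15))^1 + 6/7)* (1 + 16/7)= -317423/22050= -14.40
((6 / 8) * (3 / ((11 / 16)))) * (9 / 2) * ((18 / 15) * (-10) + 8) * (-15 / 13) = 9720 / 143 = 67.97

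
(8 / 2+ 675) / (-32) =-679 / 32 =-21.22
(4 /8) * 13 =13 /2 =6.50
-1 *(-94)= 94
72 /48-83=-163 /2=-81.50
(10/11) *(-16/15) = -32/33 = -0.97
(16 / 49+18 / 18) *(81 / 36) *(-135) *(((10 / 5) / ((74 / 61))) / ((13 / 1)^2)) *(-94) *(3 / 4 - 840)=-310094.58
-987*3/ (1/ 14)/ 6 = -6909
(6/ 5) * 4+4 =44/ 5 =8.80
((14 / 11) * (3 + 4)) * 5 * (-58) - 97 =-2680.64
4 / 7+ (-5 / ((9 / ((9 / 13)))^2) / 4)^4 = 0.57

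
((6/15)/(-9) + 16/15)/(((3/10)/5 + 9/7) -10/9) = 3220/739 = 4.36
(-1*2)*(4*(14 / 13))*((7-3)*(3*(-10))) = 13440 / 13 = 1033.85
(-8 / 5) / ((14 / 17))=-68 / 35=-1.94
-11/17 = -0.65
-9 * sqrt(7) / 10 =-2.38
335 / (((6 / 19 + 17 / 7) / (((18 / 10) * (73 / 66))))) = 26733 / 110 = 243.03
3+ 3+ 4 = 10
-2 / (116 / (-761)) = 761 / 58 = 13.12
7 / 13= 0.54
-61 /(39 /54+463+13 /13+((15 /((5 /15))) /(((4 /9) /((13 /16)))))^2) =-2248704 /266613545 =-0.01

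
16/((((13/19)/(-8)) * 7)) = -2432/91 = -26.73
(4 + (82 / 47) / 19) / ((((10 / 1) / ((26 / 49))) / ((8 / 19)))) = 54288 / 593845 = 0.09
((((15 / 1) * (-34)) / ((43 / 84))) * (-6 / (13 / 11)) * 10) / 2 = 14137200 / 559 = 25290.16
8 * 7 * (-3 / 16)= -21 / 2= -10.50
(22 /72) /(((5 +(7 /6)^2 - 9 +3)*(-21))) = -11 /273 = -0.04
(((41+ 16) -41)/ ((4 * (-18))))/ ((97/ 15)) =-10/ 291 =-0.03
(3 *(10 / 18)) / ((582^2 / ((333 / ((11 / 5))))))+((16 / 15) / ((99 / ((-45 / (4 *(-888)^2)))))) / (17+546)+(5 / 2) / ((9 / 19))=181904785622531 / 34461306901296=5.28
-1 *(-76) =76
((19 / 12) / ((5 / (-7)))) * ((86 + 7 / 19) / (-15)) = 3829 / 300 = 12.76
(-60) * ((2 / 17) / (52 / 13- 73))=0.10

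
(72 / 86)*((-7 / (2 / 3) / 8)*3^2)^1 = -1701 / 172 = -9.89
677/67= 10.10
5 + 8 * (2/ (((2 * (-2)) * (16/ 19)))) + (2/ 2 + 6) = 29/ 4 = 7.25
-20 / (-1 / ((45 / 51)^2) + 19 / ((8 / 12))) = -9000 / 12247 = -0.73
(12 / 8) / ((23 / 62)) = 93 / 23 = 4.04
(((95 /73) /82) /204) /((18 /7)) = 665 /21980592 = 0.00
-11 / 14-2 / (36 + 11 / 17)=-1047 / 1246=-0.84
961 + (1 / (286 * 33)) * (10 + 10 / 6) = 27209789 / 28314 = 961.00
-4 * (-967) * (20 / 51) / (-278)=-38680 / 7089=-5.46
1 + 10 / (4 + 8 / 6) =23 / 8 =2.88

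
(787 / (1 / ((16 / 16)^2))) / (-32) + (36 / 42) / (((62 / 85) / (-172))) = -1574299 / 6944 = -226.71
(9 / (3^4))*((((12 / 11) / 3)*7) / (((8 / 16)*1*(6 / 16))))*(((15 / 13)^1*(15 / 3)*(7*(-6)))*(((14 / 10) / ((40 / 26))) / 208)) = -686 / 429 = -1.60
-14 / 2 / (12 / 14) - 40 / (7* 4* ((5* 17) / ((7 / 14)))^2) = -247819 / 30345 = -8.17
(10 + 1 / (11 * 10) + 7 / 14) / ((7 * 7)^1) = 578 / 2695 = 0.21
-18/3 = -6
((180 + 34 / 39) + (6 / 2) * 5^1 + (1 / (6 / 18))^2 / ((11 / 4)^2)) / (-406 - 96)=-929935 / 2368938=-0.39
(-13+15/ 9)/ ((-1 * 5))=34/ 15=2.27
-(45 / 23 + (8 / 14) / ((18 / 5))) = -2.12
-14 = -14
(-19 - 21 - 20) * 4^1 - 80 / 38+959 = 13621 / 19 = 716.89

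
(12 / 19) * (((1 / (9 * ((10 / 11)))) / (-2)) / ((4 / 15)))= -11 / 76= -0.14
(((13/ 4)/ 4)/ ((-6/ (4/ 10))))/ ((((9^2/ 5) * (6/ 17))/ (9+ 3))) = -221/ 1944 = -0.11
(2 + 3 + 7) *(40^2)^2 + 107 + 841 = 30720948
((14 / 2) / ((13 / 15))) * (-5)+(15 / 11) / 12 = -23035 / 572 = -40.27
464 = 464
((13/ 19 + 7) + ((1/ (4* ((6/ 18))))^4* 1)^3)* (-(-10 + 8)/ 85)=491914183/ 2709520384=0.18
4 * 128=512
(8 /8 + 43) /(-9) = -44 /9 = -4.89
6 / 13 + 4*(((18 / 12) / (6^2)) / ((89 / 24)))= 586 / 1157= 0.51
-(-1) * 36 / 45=4 / 5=0.80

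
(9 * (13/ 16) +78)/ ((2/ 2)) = 1365/ 16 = 85.31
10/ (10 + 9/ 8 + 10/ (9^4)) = 524880/ 584009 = 0.90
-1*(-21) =21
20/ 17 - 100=-98.82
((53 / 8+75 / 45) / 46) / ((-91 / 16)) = -199 / 6279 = -0.03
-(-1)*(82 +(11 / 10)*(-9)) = 72.10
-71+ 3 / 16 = -1133 / 16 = -70.81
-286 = -286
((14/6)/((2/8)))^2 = 784/9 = 87.11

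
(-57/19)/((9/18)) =-6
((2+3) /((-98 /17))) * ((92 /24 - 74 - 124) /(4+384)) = 99025 /228144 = 0.43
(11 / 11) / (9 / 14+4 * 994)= 14 / 55673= 0.00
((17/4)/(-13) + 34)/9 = 3.74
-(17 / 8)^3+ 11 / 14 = -31575 / 3584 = -8.81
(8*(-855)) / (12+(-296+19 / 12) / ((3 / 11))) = 6.41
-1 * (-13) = 13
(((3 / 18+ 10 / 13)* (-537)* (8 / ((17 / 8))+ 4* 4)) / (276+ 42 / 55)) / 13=-20123180 / 7288801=-2.76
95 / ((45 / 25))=475 / 9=52.78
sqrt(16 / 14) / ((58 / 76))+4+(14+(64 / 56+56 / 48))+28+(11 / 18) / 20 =76*sqrt(14) / 203+121817 / 2520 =49.74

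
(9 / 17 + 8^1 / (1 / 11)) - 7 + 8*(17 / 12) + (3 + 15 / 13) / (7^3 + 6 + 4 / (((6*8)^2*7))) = 86647685120 / 932953047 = 92.87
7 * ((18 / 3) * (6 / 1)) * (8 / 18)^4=7168 / 729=9.83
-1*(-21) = 21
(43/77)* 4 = 2.23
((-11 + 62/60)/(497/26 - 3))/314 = -3887/1973490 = -0.00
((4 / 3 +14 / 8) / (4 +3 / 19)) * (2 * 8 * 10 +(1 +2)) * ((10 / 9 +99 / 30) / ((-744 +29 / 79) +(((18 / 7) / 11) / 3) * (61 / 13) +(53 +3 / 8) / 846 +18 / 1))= -0.74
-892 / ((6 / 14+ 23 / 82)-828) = 1.08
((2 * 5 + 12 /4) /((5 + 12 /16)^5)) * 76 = 1011712 /6436343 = 0.16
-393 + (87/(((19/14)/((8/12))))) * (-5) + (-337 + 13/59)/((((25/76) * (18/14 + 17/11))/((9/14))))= -512677471/610945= -839.15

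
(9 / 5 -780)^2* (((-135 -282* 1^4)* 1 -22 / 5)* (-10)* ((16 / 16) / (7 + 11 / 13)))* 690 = 19076038101666 / 85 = 224423977666.66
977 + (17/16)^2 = 250401/256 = 978.13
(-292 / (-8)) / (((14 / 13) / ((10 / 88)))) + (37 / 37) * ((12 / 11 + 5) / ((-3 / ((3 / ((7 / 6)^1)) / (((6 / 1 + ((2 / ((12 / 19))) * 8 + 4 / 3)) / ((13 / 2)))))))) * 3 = 44369 / 60368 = 0.73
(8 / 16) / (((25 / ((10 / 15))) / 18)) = 6 / 25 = 0.24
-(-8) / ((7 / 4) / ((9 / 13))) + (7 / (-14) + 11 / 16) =4881 / 1456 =3.35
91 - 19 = 72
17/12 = 1.42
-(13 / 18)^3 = -2197 / 5832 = -0.38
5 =5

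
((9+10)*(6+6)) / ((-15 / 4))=-304 / 5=-60.80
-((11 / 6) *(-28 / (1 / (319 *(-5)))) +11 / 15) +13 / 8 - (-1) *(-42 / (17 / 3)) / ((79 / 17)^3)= -1614719465769 / 19721560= -81875.85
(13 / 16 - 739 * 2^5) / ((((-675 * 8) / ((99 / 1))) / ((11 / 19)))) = 9156191 / 36480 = 250.99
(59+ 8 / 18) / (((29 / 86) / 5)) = 881.42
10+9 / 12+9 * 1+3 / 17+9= 1967 / 68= 28.93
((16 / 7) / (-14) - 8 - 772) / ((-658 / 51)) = 60.47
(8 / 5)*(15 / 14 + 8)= 508 / 35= 14.51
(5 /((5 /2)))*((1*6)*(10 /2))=60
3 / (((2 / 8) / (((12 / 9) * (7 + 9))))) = 256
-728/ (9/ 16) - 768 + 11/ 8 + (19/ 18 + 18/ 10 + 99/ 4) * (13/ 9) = -2020.97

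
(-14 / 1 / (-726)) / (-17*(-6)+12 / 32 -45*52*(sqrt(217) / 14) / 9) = -4480*sqrt(217) / 805141623 -8232 / 268380541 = -0.00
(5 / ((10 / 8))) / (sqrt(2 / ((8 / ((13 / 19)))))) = 8 * sqrt(247) / 13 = 9.67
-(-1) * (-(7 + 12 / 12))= -8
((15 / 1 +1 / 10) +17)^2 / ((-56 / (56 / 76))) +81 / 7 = -1.99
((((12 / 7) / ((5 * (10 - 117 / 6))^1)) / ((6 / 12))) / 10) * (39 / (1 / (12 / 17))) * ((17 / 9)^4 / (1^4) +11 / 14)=-51644944 / 19229805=-2.69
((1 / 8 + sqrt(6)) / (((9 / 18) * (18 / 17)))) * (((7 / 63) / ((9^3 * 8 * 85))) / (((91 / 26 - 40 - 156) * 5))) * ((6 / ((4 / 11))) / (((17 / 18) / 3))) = -sqrt(6) / 43375500 - 1 / 347004000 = -0.00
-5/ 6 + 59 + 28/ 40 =883/ 15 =58.87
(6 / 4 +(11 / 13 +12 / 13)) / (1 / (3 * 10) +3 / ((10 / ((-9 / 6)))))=-7.85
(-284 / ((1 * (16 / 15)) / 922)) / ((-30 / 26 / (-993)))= -211262239.50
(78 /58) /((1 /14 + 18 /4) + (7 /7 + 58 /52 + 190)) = 0.01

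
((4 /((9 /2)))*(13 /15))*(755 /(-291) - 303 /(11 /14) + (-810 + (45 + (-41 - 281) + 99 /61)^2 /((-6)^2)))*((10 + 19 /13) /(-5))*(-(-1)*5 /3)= -38684567155712 /14471769015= -2673.11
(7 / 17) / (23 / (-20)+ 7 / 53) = -7420 / 18343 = -0.40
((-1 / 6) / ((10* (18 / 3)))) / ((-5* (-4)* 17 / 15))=-0.00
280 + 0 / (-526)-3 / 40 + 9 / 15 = 11221 / 40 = 280.52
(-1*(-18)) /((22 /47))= 423 /11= 38.45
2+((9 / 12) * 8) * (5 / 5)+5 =13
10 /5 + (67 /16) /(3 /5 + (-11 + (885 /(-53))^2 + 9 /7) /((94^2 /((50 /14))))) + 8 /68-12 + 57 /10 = 2528927462009 /1465411221020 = 1.73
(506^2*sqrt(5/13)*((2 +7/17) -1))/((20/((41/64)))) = 7873107*sqrt(65)/8840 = 7180.43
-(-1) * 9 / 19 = 9 / 19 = 0.47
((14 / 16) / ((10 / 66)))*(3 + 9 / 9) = 231 / 10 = 23.10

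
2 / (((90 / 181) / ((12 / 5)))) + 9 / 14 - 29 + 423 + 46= 472811 / 1050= 450.30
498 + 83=581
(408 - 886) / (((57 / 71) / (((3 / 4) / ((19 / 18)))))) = -152721 / 361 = -423.05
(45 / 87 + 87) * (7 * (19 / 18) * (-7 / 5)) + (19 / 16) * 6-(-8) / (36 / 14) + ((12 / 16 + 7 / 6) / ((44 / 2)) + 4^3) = -11928919 / 14355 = -830.99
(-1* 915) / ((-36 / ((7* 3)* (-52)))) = -27755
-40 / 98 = -20 / 49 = -0.41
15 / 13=1.15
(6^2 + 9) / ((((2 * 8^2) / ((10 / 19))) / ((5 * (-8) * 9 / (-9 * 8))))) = 1125 / 1216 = 0.93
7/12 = 0.58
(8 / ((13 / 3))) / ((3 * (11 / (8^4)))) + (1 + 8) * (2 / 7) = 231950 / 1001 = 231.72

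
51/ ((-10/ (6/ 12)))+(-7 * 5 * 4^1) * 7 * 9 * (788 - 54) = -129477651/ 20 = -6473882.55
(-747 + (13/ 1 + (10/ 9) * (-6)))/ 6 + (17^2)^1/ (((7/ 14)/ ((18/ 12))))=6692/ 9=743.56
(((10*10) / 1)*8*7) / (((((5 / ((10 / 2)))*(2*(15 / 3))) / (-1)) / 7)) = -3920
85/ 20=17/ 4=4.25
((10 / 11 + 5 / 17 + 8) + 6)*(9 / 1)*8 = 204696 / 187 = 1094.63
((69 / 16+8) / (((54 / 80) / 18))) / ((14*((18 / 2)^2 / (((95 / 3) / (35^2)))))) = 3743 / 500094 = 0.01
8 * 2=16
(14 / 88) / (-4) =-0.04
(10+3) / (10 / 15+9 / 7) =6.66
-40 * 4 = -160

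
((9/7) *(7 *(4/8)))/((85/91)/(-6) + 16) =2457/8651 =0.28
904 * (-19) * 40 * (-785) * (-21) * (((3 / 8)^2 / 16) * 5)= -7963491375 / 16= -497718210.94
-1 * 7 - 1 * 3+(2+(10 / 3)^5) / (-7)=-117496 / 1701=-69.07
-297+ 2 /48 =-7127 /24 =-296.96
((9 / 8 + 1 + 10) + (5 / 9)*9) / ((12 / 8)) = 137 / 12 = 11.42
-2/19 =-0.11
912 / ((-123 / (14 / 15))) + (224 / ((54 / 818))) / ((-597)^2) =-13633109056 / 1972723815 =-6.91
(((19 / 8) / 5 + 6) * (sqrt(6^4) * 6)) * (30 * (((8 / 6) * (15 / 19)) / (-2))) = -419580 / 19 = -22083.16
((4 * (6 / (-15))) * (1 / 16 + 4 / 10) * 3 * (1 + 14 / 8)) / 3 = -407 / 200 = -2.04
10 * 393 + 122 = 4052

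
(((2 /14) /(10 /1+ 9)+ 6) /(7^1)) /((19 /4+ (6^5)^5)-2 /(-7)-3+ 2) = 3196 /105874392623458207939253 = 0.00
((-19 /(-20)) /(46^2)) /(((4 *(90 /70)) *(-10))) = -133 /15235200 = -0.00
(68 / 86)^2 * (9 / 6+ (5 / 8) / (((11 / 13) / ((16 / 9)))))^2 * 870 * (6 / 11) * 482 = 25065897817160 / 22149171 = 1131685.60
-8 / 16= -1 / 2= -0.50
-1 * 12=-12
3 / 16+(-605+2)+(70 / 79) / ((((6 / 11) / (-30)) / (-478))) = 28682845 / 1264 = 22692.12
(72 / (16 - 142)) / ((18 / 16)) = -32 / 63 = -0.51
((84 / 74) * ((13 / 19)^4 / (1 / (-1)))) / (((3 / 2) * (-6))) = 0.03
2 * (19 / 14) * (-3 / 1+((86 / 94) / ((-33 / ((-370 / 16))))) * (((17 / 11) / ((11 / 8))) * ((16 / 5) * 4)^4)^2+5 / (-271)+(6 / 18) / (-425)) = 1584093424.22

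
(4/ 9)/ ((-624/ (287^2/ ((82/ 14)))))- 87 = -136211/ 1404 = -97.02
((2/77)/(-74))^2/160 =1/1298688160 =0.00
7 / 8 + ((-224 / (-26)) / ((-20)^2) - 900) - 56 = -2483269 / 2600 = -955.10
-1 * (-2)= 2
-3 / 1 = -3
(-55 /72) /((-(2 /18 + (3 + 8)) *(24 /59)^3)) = 2259169 /2211840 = 1.02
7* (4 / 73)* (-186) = -5208 / 73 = -71.34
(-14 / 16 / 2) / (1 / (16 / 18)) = -7 / 18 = -0.39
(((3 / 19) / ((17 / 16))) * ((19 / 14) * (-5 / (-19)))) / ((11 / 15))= 1800 / 24871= 0.07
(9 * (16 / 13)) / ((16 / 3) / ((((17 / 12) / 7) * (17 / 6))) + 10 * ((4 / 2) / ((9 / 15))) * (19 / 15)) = 0.21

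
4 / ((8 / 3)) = 3 / 2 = 1.50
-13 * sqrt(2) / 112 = -0.16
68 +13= 81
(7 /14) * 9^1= 9 /2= 4.50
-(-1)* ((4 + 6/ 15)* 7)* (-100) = -3080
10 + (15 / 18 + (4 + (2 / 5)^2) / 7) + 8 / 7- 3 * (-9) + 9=50999 / 1050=48.57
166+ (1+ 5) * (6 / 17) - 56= 1906 / 17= 112.12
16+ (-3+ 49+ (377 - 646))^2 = 49745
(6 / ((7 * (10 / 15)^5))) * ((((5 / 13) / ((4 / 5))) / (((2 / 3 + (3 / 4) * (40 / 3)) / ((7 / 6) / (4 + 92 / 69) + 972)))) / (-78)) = -566997975 / 155058176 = -3.66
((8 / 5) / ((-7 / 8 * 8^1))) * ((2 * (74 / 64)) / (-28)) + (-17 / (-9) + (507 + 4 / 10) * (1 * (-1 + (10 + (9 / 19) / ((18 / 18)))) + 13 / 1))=3822518279 / 335160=11405.06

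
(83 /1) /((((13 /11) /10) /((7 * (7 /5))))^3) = 103976303816 /2197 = 47326492.41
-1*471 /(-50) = 471 /50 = 9.42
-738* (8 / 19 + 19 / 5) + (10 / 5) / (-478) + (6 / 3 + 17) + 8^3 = -58672922 / 22705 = -2584.14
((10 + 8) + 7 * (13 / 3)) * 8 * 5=5800 / 3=1933.33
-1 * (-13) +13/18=247/18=13.72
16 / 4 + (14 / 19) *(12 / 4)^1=118 / 19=6.21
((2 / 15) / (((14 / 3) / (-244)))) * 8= -1952 / 35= -55.77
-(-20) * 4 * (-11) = -880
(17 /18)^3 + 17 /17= 10745 /5832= 1.84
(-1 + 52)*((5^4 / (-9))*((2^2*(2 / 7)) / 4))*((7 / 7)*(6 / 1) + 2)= -170000 / 21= -8095.24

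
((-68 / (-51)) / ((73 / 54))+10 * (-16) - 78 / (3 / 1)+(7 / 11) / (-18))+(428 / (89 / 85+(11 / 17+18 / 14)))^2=103217633712181 / 5048507574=20445.18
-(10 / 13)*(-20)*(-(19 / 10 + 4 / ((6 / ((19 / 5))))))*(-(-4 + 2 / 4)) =-238.72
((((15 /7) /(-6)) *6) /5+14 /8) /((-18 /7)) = -37 /72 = -0.51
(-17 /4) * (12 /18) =-17 /6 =-2.83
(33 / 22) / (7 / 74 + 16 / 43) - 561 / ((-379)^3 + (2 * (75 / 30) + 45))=86614141094 / 26947745055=3.21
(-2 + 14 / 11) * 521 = -4168 / 11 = -378.91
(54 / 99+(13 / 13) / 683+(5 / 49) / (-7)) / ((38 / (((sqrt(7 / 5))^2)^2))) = 685911 / 24980725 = 0.03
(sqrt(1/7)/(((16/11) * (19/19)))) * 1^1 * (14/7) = 11 * sqrt(7)/56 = 0.52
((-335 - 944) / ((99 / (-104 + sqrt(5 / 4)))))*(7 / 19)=931112 / 1881 - 8953*sqrt(5) / 3762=489.69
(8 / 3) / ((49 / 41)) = 328 / 147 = 2.23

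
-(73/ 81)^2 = -5329/ 6561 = -0.81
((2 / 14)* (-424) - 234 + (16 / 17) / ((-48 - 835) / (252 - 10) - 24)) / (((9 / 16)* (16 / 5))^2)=-5864335450 / 64494549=-90.93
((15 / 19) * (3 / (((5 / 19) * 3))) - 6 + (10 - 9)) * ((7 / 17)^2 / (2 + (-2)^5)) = 49 / 4335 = 0.01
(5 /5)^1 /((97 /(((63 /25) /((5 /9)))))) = 567 /12125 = 0.05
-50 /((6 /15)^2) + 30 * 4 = -385 /2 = -192.50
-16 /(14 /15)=-120 /7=-17.14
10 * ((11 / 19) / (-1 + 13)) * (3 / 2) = 55 / 76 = 0.72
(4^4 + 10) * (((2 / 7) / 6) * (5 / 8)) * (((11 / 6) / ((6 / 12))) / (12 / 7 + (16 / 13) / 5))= 475475 / 32112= 14.81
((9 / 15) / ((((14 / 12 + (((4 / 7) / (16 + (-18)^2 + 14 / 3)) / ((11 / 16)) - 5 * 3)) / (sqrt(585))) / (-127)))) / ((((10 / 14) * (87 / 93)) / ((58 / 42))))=2821104594 * sqrt(65) / 82589275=275.39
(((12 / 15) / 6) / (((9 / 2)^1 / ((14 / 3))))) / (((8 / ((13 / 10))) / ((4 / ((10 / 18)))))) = 182 / 1125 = 0.16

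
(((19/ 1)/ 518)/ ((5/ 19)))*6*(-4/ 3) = -1444/ 1295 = -1.12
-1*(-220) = 220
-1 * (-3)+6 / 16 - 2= 11 / 8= 1.38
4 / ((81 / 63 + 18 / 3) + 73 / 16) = 0.34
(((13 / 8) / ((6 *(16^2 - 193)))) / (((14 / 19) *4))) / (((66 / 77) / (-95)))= -23465 / 145152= -0.16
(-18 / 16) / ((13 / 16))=-1.38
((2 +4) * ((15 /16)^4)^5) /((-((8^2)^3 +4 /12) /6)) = -0.00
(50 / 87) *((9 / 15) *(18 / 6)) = 30 / 29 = 1.03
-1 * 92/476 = -23/119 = -0.19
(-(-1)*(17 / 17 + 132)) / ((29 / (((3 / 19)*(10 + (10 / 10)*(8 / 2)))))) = 294 / 29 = 10.14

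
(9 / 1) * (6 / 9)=6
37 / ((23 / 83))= 3071 / 23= 133.52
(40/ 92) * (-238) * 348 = -828240/ 23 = -36010.43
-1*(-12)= 12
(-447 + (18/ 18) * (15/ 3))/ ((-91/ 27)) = 918/ 7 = 131.14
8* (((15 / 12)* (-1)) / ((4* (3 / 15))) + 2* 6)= 167 / 2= 83.50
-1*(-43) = 43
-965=-965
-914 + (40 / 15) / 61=-167254 / 183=-913.96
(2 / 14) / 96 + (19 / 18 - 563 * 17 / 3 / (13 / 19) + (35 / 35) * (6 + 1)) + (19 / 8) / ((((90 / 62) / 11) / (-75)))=-157366709 / 26208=-6004.53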